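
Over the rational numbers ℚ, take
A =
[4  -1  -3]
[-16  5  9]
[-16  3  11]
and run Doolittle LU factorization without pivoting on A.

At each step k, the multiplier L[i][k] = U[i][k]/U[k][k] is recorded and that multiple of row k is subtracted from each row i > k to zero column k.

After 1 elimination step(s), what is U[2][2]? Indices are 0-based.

U[2][2] = -1

k=0: U[0][0]=4
  eliminate (1,0): mult=-4, new row 1: (0, 1, -3); set L[1][0]=-4
  eliminate (2,0): mult=-4, new row 2: (0, -1, -1); set L[2][0]=-4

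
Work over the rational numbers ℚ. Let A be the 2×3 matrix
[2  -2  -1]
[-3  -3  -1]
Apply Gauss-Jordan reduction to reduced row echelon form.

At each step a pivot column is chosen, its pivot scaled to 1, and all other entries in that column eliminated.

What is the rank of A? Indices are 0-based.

[1] R0 /= 2  ⇒  (1, -1, -1/2)
     R1 -= -3·R0  ⇒  (0, -6, -5/2)
[2] R1 /= -6  ⇒  (0, 1, 5/12)
     R0 -= -1·R1  ⇒  (1, 0, -1/12)

rank = 2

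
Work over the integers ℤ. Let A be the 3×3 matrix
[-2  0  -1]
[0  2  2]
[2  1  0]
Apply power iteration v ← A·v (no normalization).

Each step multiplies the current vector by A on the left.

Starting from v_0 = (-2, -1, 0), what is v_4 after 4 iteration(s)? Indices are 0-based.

v_4 = (20, -72, -16)

v_0 = (-2, -1, 0).
v_1 = A·v_0 = (4, -2, -5).
v_2 = A·v_1 = (-3, -14, 6).
v_3 = A·v_2 = (0, -16, -20).
v_4 = A·v_3 = (20, -72, -16).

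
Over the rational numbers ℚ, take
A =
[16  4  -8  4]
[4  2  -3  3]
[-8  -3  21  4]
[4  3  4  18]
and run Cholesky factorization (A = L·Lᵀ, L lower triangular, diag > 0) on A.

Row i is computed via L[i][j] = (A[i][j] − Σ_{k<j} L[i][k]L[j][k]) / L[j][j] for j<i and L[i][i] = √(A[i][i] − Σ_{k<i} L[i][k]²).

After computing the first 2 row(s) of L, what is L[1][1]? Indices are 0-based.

Step 1: L[0][0] = √(16) = 4.
  L[1][0] = (4) / L[0][0] = 1.
Step 2: L[1][1] = √(1) = 1.

L[1][1] = 1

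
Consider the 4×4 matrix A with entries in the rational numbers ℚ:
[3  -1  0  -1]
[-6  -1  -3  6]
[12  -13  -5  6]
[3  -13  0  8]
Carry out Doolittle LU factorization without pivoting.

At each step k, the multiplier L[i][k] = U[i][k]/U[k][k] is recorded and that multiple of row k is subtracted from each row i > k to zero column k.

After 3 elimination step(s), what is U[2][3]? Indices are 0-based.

U[2][3] = -2

Step 1: pivot at (0,0) is 3.
  row1 ← row1 − (-2)·row0  ⇒  L[1][0]=-2, U row1=(0, -3, -3, 4)
  row2 ← row2 − (4)·row0  ⇒  L[2][0]=4, U row2=(0, -9, -5, 10)
  row3 ← row3 − (1)·row0  ⇒  L[3][0]=1, U row3=(0, -12, 0, 9)
Step 2: pivot at (1,1) is -3.
  row2 ← row2 − (3)·row1  ⇒  L[2][1]=3, U row2=(0, 0, 4, -2)
  row3 ← row3 − (4)·row1  ⇒  L[3][1]=4, U row3=(0, 0, 12, -7)
Step 3: pivot at (2,2) is 4.
  row3 ← row3 − (3)·row2  ⇒  L[3][2]=3, U row3=(0, 0, 0, -1)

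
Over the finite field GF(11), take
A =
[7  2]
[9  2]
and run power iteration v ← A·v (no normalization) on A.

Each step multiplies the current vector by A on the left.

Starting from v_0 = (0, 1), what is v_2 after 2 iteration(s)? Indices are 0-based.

v_0 = (0, 1).
v_1 = A·v_0 = (2, 2).
v_2 = A·v_1 = (7, 0).

v_2 = (7, 0)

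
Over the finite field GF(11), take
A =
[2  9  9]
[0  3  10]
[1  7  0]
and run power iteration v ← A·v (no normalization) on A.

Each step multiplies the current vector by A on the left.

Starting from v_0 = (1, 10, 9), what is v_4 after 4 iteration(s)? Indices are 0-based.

v_0 = (1, 10, 9).
v_1 = A·v_0 = (8, 10, 5).
v_2 = A·v_1 = (8, 3, 1).
v_3 = A·v_2 = (8, 8, 7).
v_4 = A·v_3 = (8, 6, 9).

v_4 = (8, 6, 9)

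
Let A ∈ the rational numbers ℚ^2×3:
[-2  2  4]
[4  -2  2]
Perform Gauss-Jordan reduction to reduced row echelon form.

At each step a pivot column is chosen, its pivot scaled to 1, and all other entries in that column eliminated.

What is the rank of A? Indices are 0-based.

[1] R0 /= -2  ⇒  (1, -1, -2)
     R1 -= 4·R0  ⇒  (0, 2, 10)
[2] R1 /= 2  ⇒  (0, 1, 5)
     R0 -= -1·R1  ⇒  (1, 0, 3)

rank = 2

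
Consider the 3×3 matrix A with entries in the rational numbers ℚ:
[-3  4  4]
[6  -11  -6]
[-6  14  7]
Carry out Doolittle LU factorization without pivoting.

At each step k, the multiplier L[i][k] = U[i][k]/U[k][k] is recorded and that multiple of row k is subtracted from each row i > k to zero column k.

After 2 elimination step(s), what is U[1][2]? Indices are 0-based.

Step 1: pivot at (0,0) is -3.
  row1 ← row1 − (-2)·row0  ⇒  L[1][0]=-2, U row1=(0, -3, 2)
  row2 ← row2 − (2)·row0  ⇒  L[2][0]=2, U row2=(0, 6, -1)
Step 2: pivot at (1,1) is -3.
  row2 ← row2 − (-2)·row1  ⇒  L[2][1]=-2, U row2=(0, 0, 3)

U[1][2] = 2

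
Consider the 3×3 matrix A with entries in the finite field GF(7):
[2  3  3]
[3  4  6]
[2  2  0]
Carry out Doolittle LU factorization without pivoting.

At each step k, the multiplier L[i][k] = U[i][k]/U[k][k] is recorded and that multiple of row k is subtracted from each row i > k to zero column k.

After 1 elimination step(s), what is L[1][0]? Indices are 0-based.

k=0: U[0][0]=2
  eliminate (1,0): mult=5, new row 1: (0, 3, 5); set L[1][0]=5
  eliminate (2,0): mult=1, new row 2: (0, 6, 4); set L[2][0]=1

L[1][0] = 5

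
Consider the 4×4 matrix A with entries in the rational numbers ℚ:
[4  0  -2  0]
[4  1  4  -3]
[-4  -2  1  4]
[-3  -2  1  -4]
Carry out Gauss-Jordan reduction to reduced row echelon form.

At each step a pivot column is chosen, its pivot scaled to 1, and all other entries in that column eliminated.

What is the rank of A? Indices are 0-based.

rank = 4

step 1: normalize row 0 (÷4) = (1, 0, -1/2, 0)
  row 1: subtract 4×row0 = (0, 1, 6, -3)
  row 2: subtract -4×row0 = (0, -2, -1, 4)
  row 3: subtract -3×row0 = (0, -2, -1/2, -4)
step 2: normalize row 1 (÷1) = (0, 1, 6, -3)
  row 2: subtract -2×row1 = (0, 0, 11, -2)
  row 3: subtract -2×row1 = (0, 0, 23/2, -10)
step 3: normalize row 2 (÷11) = (0, 0, 1, -2/11)
  row 0: subtract -1/2×row2 = (1, 0, 0, -1/11)
  row 1: subtract 6×row2 = (0, 1, 0, -21/11)
  row 3: subtract 23/2×row2 = (0, 0, 0, -87/11)
step 4: normalize row 3 (÷-87/11) = (0, 0, 0, 1)
  row 0: subtract -1/11×row3 = (1, 0, 0, 0)
  row 1: subtract -21/11×row3 = (0, 1, 0, 0)
  row 2: subtract -2/11×row3 = (0, 0, 1, 0)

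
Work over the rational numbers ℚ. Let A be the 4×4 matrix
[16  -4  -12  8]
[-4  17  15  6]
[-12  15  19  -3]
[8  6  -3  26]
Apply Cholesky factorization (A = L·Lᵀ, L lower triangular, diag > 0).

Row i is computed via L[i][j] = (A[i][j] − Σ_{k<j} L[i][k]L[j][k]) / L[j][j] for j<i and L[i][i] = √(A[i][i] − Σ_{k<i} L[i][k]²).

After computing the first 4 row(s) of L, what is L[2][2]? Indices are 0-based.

Step 1: L[0][0] = √(16) = 4.
  L[1][0] = (-4) / L[0][0] = -1.
Step 2: L[1][1] = √(16) = 4.
  L[2][0] = (-12) / L[0][0] = -3.
  L[2][1] = (12) / L[1][1] = 3.
Step 3: L[2][2] = √(1) = 1.
  L[3][0] = (8) / L[0][0] = 2.
  L[3][1] = (8) / L[1][1] = 2.
  L[3][2] = (-3) / L[2][2] = -3.
Step 4: L[3][3] = √(9) = 3.

L[2][2] = 1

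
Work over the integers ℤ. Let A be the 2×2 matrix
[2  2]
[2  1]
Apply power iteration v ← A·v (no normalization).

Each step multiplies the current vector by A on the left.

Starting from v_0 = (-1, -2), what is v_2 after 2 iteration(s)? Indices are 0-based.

v_2 = (-20, -16)

v_0 = (-1, -2).
v_1 = A·v_0 = (-6, -4).
v_2 = A·v_1 = (-20, -16).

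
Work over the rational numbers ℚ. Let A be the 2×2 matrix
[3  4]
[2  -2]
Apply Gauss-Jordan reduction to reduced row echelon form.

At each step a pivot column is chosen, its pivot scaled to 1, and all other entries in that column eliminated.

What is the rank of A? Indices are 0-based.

[1] R0 /= 3  ⇒  (1, 4/3)
     R1 -= 2·R0  ⇒  (0, -14/3)
[2] R1 /= -14/3  ⇒  (0, 1)
     R0 -= 4/3·R1  ⇒  (1, 0)

rank = 2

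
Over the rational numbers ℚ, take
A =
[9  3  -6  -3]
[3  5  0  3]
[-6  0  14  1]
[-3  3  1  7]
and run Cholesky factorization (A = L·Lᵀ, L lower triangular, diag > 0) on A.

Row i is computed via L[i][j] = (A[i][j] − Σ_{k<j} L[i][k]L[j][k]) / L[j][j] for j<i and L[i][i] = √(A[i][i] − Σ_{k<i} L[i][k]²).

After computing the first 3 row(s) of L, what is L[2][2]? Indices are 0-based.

Step 1: L[0][0] = √(9) = 3.
  L[1][0] = (3) / L[0][0] = 1.
Step 2: L[1][1] = √(4) = 2.
  L[2][0] = (-6) / L[0][0] = -2.
  L[2][1] = (2) / L[1][1] = 1.
Step 3: L[2][2] = √(9) = 3.

L[2][2] = 3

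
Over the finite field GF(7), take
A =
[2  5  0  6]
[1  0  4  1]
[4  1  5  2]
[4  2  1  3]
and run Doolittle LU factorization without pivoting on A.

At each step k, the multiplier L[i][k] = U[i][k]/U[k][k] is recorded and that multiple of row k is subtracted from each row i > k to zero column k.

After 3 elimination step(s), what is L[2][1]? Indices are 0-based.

L[2][1] = 5

Step 1: pivot at (0,0) is 2.
  row1 ← row1 − (4)·row0  ⇒  L[1][0]=4, U row1=(0, 1, 4, 5)
  row2 ← row2 − (2)·row0  ⇒  L[2][0]=2, U row2=(0, 5, 5, 4)
  row3 ← row3 − (2)·row0  ⇒  L[3][0]=2, U row3=(0, 6, 1, 5)
Step 2: pivot at (1,1) is 1.
  row2 ← row2 − (5)·row1  ⇒  L[2][1]=5, U row2=(0, 0, 6, 0)
  row3 ← row3 − (6)·row1  ⇒  L[3][1]=6, U row3=(0, 0, 5, 3)
Step 3: pivot at (2,2) is 6.
  row3 ← row3 − (2)·row2  ⇒  L[3][2]=2, U row3=(0, 0, 0, 3)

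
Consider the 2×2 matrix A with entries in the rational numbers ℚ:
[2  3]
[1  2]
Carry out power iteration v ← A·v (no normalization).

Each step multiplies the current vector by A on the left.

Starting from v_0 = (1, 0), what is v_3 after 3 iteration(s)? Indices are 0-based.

v_3 = (26, 15)

v_0 = (1, 0).
v_1 = A·v_0 = (2, 1).
v_2 = A·v_1 = (7, 4).
v_3 = A·v_2 = (26, 15).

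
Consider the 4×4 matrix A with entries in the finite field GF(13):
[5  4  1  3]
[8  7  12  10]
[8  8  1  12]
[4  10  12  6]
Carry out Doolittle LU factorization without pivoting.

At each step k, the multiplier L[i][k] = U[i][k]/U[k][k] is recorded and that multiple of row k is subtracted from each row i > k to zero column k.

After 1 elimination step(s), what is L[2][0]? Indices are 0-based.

L[2][0] = 12

[col 0] pivot 5
  R1 -= 12*R0 → (0, 11, 0, 0)  (L[1][0] := 12)
  R2 -= 12*R0 → (0, 12, 2, 2)  (L[2][0] := 12)
  R3 -= 6*R0 → (0, 12, 6, 1)  (L[3][0] := 6)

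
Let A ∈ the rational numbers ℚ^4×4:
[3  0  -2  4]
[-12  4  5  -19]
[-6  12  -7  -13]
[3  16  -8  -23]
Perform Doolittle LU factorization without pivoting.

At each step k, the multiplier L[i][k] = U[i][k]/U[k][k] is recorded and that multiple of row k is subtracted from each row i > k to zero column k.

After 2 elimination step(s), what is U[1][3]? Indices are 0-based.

U[1][3] = -3

Step 1: pivot at (0,0) is 3.
  row1 ← row1 − (-4)·row0  ⇒  L[1][0]=-4, U row1=(0, 4, -3, -3)
  row2 ← row2 − (-2)·row0  ⇒  L[2][0]=-2, U row2=(0, 12, -11, -5)
  row3 ← row3 − (1)·row0  ⇒  L[3][0]=1, U row3=(0, 16, -6, -27)
Step 2: pivot at (1,1) is 4.
  row2 ← row2 − (3)·row1  ⇒  L[2][1]=3, U row2=(0, 0, -2, 4)
  row3 ← row3 − (4)·row1  ⇒  L[3][1]=4, U row3=(0, 0, 6, -15)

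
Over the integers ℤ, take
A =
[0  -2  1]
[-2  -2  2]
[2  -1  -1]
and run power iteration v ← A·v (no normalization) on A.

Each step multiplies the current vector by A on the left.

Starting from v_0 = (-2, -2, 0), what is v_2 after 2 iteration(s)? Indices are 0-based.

v_2 = (-18, -28, 2)

v_0 = (-2, -2, 0).
v_1 = A·v_0 = (4, 8, -2).
v_2 = A·v_1 = (-18, -28, 2).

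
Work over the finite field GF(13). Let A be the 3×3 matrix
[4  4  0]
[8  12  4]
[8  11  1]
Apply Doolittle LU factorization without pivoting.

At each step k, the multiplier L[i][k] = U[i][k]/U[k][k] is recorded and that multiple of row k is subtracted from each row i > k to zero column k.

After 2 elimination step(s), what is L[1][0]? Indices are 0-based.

L[1][0] = 2

[col 0] pivot 4
  R1 -= 2*R0 → (0, 4, 4)  (L[1][0] := 2)
  R2 -= 2*R0 → (0, 3, 1)  (L[2][0] := 2)
[col 1] pivot 4
  R2 -= 4*R1 → (0, 0, 11)  (L[2][1] := 4)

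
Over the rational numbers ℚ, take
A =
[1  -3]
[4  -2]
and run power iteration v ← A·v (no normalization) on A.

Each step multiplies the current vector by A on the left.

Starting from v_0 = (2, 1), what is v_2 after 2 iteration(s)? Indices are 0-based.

v_2 = (-19, -16)

v_0 = (2, 1).
v_1 = A·v_0 = (-1, 6).
v_2 = A·v_1 = (-19, -16).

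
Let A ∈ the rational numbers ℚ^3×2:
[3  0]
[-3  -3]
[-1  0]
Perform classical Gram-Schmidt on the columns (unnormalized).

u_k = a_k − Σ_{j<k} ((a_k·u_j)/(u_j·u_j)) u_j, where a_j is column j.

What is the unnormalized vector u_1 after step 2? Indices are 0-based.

u_1 = (-27/19, -30/19, 9/19)

Step 1: u_0 = a_0 = (3, -3, -1).
Step 2: u_1 = a_1 − (9/19)·u_0 = (-27/19, -30/19, 9/19).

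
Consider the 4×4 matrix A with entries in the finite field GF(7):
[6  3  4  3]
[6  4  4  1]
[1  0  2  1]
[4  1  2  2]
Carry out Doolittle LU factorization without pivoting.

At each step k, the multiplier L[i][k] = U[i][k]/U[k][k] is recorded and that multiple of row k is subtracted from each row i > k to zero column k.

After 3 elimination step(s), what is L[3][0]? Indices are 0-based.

[col 0] pivot 6
  R1 -= 1*R0 → (0, 1, 0, 5)  (L[1][0] := 1)
  R2 -= 6*R0 → (0, 3, 6, 4)  (L[2][0] := 6)
  R3 -= 3*R0 → (0, 6, 4, 0)  (L[3][0] := 3)
[col 1] pivot 1
  R2 -= 3*R1 → (0, 0, 6, 3)  (L[2][1] := 3)
  R3 -= 6*R1 → (0, 0, 4, 5)  (L[3][1] := 6)
[col 2] pivot 6
  R3 -= 3*R2 → (0, 0, 0, 3)  (L[3][2] := 3)

L[3][0] = 3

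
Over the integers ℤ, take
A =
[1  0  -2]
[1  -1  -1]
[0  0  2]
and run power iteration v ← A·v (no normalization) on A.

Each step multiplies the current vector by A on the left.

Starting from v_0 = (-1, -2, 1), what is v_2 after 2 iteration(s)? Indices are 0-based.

v_0 = (-1, -2, 1).
v_1 = A·v_0 = (-3, 0, 2).
v_2 = A·v_1 = (-7, -5, 4).

v_2 = (-7, -5, 4)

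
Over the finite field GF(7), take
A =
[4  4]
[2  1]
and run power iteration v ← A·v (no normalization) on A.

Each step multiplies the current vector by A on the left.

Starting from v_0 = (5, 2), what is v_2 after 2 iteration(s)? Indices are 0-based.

v_2 = (6, 5)

v_0 = (5, 2).
v_1 = A·v_0 = (0, 5).
v_2 = A·v_1 = (6, 5).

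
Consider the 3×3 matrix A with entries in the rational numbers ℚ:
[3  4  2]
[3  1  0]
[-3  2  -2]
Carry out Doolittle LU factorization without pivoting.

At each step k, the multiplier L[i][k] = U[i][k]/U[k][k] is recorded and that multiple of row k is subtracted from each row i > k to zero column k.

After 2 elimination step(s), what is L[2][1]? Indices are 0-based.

Step 1: pivot at (0,0) is 3.
  row1 ← row1 − (1)·row0  ⇒  L[1][0]=1, U row1=(0, -3, -2)
  row2 ← row2 − (-1)·row0  ⇒  L[2][0]=-1, U row2=(0, 6, 0)
Step 2: pivot at (1,1) is -3.
  row2 ← row2 − (-2)·row1  ⇒  L[2][1]=-2, U row2=(0, 0, -4)

L[2][1] = -2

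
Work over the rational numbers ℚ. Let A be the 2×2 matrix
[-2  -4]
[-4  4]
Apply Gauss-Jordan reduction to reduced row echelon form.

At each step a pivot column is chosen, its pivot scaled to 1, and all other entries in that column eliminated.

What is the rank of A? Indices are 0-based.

[1] R0 /= -2  ⇒  (1, 2)
     R1 -= -4·R0  ⇒  (0, 12)
[2] R1 /= 12  ⇒  (0, 1)
     R0 -= 2·R1  ⇒  (1, 0)

rank = 2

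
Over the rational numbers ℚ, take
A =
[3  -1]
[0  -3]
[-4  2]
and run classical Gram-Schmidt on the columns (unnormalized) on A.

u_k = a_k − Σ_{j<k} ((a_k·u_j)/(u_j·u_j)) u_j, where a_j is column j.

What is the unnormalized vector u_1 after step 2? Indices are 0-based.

u_1 = (8/25, -3, 6/25)

Step 1: u_0 = a_0 = (3, 0, -4).
Step 2: u_1 = a_1 − (-11/25)·u_0 = (8/25, -3, 6/25).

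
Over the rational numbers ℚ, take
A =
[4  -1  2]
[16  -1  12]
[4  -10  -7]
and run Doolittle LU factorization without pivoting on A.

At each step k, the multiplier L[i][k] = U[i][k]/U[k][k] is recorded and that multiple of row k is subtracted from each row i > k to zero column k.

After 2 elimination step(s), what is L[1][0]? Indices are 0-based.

[col 0] pivot 4
  R1 -= 4*R0 → (0, 3, 4)  (L[1][0] := 4)
  R2 -= 1*R0 → (0, -9, -9)  (L[2][0] := 1)
[col 1] pivot 3
  R2 -= -3*R1 → (0, 0, 3)  (L[2][1] := -3)

L[1][0] = 4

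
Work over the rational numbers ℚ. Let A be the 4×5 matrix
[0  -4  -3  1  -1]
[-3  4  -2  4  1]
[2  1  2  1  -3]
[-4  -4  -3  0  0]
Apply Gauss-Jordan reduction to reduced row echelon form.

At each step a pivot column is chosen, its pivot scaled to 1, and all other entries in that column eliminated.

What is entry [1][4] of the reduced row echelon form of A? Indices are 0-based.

M[1][4] = 24/25

pivot(0,0): swap R0↔R1
pivot(0,0)=-3: scale R0 → (1, -4/3, 2/3, -4/3, -1/3)
  clear (2,0): R2 −= (2)R0 → (0, 11/3, 2/3, 11/3, -7/3)
  clear (3,0): R3 −= (-4)R0 → (0, -28/3, -1/3, -16/3, -4/3)
pivot(1,1)=-4: scale R1 → (0, 1, 3/4, -1/4, 1/4)
  clear (0,1): R0 −= (-4/3)R1 → (1, 0, 5/3, -5/3, 0)
  clear (2,1): R2 −= (11/3)R1 → (0, 0, -25/12, 55/12, -13/4)
  clear (3,1): R3 −= (-28/3)R1 → (0, 0, 20/3, -23/3, 1)
pivot(2,2)=-25/12: scale R2 → (0, 0, 1, -11/5, 39/25)
  clear (0,2): R0 −= (5/3)R2 → (1, 0, 0, 2, -13/5)
  clear (1,2): R1 −= (3/4)R2 → (0, 1, 0, 7/5, -23/25)
  clear (3,2): R3 −= (20/3)R2 → (0, 0, 0, 7, -47/5)
pivot(3,3)=7: scale R3 → (0, 0, 0, 1, -47/35)
  clear (0,3): R0 −= (2)R3 → (1, 0, 0, 0, 3/35)
  clear (1,3): R1 −= (7/5)R3 → (0, 1, 0, 0, 24/25)
  clear (2,3): R2 −= (-11/5)R3 → (0, 0, 1, 0, -244/175)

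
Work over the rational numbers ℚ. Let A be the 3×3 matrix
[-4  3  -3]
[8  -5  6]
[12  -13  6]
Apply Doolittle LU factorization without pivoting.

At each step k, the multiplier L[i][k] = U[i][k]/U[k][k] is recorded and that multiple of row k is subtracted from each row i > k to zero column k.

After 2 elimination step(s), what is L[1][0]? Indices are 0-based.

[col 0] pivot -4
  R1 -= -2*R0 → (0, 1, 0)  (L[1][0] := -2)
  R2 -= -3*R0 → (0, -4, -3)  (L[2][0] := -3)
[col 1] pivot 1
  R2 -= -4*R1 → (0, 0, -3)  (L[2][1] := -4)

L[1][0] = -2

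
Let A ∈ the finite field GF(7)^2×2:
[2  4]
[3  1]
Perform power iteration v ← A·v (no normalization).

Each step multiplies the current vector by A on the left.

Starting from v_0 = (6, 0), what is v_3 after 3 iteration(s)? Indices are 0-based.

v_3 = (2, 6)

v_0 = (6, 0).
v_1 = A·v_0 = (5, 4).
v_2 = A·v_1 = (5, 5).
v_3 = A·v_2 = (2, 6).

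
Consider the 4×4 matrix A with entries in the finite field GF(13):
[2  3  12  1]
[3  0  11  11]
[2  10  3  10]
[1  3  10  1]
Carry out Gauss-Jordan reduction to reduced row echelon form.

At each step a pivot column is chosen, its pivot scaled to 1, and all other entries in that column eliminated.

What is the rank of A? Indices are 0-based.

pivot(0,0)=2: scale R0 → (1, 8, 6, 7)
  clear (1,0): R1 −= (3)R0 → (0, 2, 6, 3)
  clear (2,0): R2 −= (2)R0 → (0, 7, 4, 9)
  clear (3,0): R3 −= (1)R0 → (0, 8, 4, 7)
pivot(1,1)=2: scale R1 → (0, 1, 3, 8)
  clear (0,1): R0 −= (8)R1 → (1, 0, 8, 8)
  clear (2,1): R2 −= (7)R1 → (0, 0, 9, 5)
  clear (3,1): R3 −= (8)R1 → (0, 0, 6, 8)
pivot(2,2)=9: scale R2 → (0, 0, 1, 2)
  clear (0,2): R0 −= (8)R2 → (1, 0, 0, 5)
  clear (1,2): R1 −= (3)R2 → (0, 1, 0, 2)
  clear (3,2): R3 −= (6)R2 → (0, 0, 0, 9)
pivot(3,3)=9: scale R3 → (0, 0, 0, 1)
  clear (0,3): R0 −= (5)R3 → (1, 0, 0, 0)
  clear (1,3): R1 −= (2)R3 → (0, 1, 0, 0)
  clear (2,3): R2 −= (2)R3 → (0, 0, 1, 0)

rank = 4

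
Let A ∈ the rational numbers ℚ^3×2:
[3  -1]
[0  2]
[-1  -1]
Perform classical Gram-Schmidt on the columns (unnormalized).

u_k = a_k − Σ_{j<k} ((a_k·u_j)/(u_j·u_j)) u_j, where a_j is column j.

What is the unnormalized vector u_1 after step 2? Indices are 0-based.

Step 1: u_0 = a_0 = (3, 0, -1).
Step 2: u_1 = a_1 − (-1/5)·u_0 = (-2/5, 2, -6/5).

u_1 = (-2/5, 2, -6/5)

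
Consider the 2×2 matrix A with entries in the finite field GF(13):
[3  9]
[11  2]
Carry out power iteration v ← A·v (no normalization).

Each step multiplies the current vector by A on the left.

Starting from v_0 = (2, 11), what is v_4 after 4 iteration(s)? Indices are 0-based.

v_4 = (6, 6)

v_0 = (2, 11).
v_1 = A·v_0 = (1, 5).
v_2 = A·v_1 = (9, 8).
v_3 = A·v_2 = (8, 11).
v_4 = A·v_3 = (6, 6).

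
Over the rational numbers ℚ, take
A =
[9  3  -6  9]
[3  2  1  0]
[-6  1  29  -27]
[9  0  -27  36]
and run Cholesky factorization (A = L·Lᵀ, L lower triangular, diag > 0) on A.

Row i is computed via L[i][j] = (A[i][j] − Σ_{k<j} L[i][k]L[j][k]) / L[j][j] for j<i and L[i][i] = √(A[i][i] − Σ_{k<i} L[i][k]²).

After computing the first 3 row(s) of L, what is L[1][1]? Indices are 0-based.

L[1][1] = 1

Step 1: L[0][0] = √(9) = 3.
  L[1][0] = (3) / L[0][0] = 1.
Step 2: L[1][1] = √(1) = 1.
  L[2][0] = (-6) / L[0][0] = -2.
  L[2][1] = (3) / L[1][1] = 3.
Step 3: L[2][2] = √(16) = 4.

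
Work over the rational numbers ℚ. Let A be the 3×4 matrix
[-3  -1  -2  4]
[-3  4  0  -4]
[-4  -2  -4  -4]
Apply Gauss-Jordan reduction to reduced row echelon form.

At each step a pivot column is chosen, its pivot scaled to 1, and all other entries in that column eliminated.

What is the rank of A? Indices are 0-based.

rank = 3

[1] R0 /= -3  ⇒  (1, 1/3, 2/3, -4/3)
     R1 -= -3·R0  ⇒  (0, 5, 2, -8)
     R2 -= -4·R0  ⇒  (0, -2/3, -4/3, -28/3)
[2] R1 /= 5  ⇒  (0, 1, 2/5, -8/5)
     R0 -= 1/3·R1  ⇒  (1, 0, 8/15, -4/5)
     R2 -= -2/3·R1  ⇒  (0, 0, -16/15, -52/5)
[3] R2 /= -16/15  ⇒  (0, 0, 1, 39/4)
     R0 -= 8/15·R2  ⇒  (1, 0, 0, -6)
     R1 -= 2/5·R2  ⇒  (0, 1, 0, -11/2)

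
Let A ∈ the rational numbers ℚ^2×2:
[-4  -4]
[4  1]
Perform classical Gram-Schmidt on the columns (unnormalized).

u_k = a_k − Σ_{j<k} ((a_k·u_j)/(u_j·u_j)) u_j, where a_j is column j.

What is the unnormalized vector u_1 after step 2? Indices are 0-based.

u_1 = (-3/2, -3/2)

Step 1: u_0 = a_0 = (-4, 4).
Step 2: u_1 = a_1 − (5/8)·u_0 = (-3/2, -3/2).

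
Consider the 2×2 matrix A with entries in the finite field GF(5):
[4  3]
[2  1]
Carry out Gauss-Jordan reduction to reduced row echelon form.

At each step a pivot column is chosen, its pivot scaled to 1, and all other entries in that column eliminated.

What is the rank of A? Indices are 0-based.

rank = 2

pivot(0,0)=4: scale R0 → (1, 2)
  clear (1,0): R1 −= (2)R0 → (0, 2)
pivot(1,1)=2: scale R1 → (0, 1)
  clear (0,1): R0 −= (2)R1 → (1, 0)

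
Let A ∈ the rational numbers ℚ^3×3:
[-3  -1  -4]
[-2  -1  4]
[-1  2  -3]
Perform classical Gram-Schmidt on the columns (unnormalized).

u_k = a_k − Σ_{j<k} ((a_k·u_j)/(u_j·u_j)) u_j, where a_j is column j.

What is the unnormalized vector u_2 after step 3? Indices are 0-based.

u_2 = (-3, 21/5, 3/5)

Step 1: u_0 = a_0 = (-3, -2, -1).
Step 2: u_1 = a_1 − (3/14)·u_0 = (-5/14, -4/7, 31/14).
Step 3: u_2 = a_2 − (1/2)·u_0 − (-7/5)·u_1 = (-3, 21/5, 3/5).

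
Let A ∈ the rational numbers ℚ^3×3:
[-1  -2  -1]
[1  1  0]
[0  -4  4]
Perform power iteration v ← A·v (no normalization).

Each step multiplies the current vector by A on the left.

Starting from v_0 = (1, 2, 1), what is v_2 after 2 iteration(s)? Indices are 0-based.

v_2 = (4, -3, -28)

v_0 = (1, 2, 1).
v_1 = A·v_0 = (-6, 3, -4).
v_2 = A·v_1 = (4, -3, -28).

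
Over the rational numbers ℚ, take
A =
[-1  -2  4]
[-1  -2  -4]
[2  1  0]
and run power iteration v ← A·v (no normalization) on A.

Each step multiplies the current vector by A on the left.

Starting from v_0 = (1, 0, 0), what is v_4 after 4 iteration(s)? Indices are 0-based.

v_4 = (59, -77, -15)

v_0 = (1, 0, 0).
v_1 = A·v_0 = (-1, -1, 2).
v_2 = A·v_1 = (11, -5, -3).
v_3 = A·v_2 = (-13, 11, 17).
v_4 = A·v_3 = (59, -77, -15).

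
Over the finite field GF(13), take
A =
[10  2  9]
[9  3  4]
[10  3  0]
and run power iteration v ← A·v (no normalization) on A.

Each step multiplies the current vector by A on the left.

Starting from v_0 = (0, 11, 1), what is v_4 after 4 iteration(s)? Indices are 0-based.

v_0 = (0, 11, 1).
v_1 = A·v_0 = (5, 11, 7).
v_2 = A·v_1 = (5, 2, 5).
v_3 = A·v_2 = (8, 6, 4).
v_4 = A·v_3 = (11, 2, 7).

v_4 = (11, 2, 7)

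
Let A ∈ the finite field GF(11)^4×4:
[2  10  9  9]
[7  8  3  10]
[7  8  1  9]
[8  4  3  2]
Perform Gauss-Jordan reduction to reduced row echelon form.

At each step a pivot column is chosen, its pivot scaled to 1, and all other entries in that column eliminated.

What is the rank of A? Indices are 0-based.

rank = 4

step 1: normalize row 0 (÷2) = (1, 5, 10, 10)
  row 1: subtract 7×row0 = (0, 6, 10, 6)
  row 2: subtract 7×row0 = (0, 6, 8, 5)
  row 3: subtract 8×row0 = (0, 8, 0, 10)
step 2: normalize row 1 (÷6) = (0, 1, 9, 1)
  row 0: subtract 5×row1 = (1, 0, 9, 5)
  row 2: subtract 6×row1 = (0, 0, 9, 10)
  row 3: subtract 8×row1 = (0, 0, 5, 2)
step 3: normalize row 2 (÷9) = (0, 0, 1, 6)
  row 0: subtract 9×row2 = (1, 0, 0, 6)
  row 1: subtract 9×row2 = (0, 1, 0, 2)
  row 3: subtract 5×row2 = (0, 0, 0, 5)
step 4: normalize row 3 (÷5) = (0, 0, 0, 1)
  row 0: subtract 6×row3 = (1, 0, 0, 0)
  row 1: subtract 2×row3 = (0, 1, 0, 0)
  row 2: subtract 6×row3 = (0, 0, 1, 0)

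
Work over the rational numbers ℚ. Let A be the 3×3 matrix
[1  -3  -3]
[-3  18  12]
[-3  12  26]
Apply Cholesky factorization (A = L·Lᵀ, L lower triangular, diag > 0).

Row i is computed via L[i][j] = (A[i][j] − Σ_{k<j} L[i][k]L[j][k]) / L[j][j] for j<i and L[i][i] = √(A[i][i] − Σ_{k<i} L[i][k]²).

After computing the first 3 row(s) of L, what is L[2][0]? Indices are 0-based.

L[2][0] = -3

Step 1: L[0][0] = √(1) = 1.
  L[1][0] = (-3) / L[0][0] = -3.
Step 2: L[1][1] = √(9) = 3.
  L[2][0] = (-3) / L[0][0] = -3.
  L[2][1] = (3) / L[1][1] = 1.
Step 3: L[2][2] = √(16) = 4.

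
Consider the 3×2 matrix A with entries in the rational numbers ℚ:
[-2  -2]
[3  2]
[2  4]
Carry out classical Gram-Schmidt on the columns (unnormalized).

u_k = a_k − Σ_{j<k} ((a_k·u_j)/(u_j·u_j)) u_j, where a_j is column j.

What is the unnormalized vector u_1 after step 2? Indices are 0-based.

u_1 = (2/17, -20/17, 32/17)

Step 1: u_0 = a_0 = (-2, 3, 2).
Step 2: u_1 = a_1 − (18/17)·u_0 = (2/17, -20/17, 32/17).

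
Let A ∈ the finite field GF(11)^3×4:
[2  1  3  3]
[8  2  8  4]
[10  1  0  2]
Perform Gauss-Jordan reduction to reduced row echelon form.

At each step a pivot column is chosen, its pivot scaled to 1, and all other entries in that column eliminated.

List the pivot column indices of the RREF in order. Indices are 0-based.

pivot columns: 0, 1, 2

[1] R0 /= 2  ⇒  (1, 6, 7, 7)
     R1 -= 8·R0  ⇒  (0, 9, 7, 3)
     R2 -= 10·R0  ⇒  (0, 7, 7, 9)
[2] R1 /= 9  ⇒  (0, 1, 2, 4)
     R0 -= 6·R1  ⇒  (1, 0, 6, 5)
     R2 -= 7·R1  ⇒  (0, 0, 4, 3)
[3] R2 /= 4  ⇒  (0, 0, 1, 9)
     R0 -= 6·R2  ⇒  (1, 0, 0, 6)
     R1 -= 2·R2  ⇒  (0, 1, 0, 8)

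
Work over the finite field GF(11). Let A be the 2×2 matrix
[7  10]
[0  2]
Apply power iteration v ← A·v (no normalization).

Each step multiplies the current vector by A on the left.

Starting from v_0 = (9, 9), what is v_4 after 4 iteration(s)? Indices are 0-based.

v_4 = (2, 1)

v_0 = (9, 9).
v_1 = A·v_0 = (10, 7).
v_2 = A·v_1 = (8, 3).
v_3 = A·v_2 = (9, 6).
v_4 = A·v_3 = (2, 1).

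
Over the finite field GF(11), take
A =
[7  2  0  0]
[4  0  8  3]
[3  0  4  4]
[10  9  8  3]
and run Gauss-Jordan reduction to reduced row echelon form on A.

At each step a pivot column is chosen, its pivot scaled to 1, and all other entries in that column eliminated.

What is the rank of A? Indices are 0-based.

[1] R0 /= 7  ⇒  (1, 5, 0, 0)
     R1 -= 4·R0  ⇒  (0, 2, 8, 3)
     R2 -= 3·R0  ⇒  (0, 7, 4, 4)
     R3 -= 10·R0  ⇒  (0, 3, 8, 3)
[2] R1 /= 2  ⇒  (0, 1, 4, 7)
     R0 -= 5·R1  ⇒  (1, 0, 2, 9)
     R2 -= 7·R1  ⇒  (0, 0, 9, 10)
     R3 -= 3·R1  ⇒  (0, 0, 7, 4)
[3] R2 /= 9  ⇒  (0, 0, 1, 6)
     R0 -= 2·R2  ⇒  (1, 0, 0, 8)
     R1 -= 4·R2  ⇒  (0, 1, 0, 5)
     R3 -= 7·R2  ⇒  (0, 0, 0, 6)
[4] R3 /= 6  ⇒  (0, 0, 0, 1)
     R0 -= 8·R3  ⇒  (1, 0, 0, 0)
     R1 -= 5·R3  ⇒  (0, 1, 0, 0)
     R2 -= 6·R3  ⇒  (0, 0, 1, 0)

rank = 4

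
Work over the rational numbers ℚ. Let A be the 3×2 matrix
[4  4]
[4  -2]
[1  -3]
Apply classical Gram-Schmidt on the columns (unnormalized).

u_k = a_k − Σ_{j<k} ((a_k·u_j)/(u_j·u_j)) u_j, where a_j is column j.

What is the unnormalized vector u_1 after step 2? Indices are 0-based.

u_1 = (112/33, -86/33, -104/33)

Step 1: u_0 = a_0 = (4, 4, 1).
Step 2: u_1 = a_1 − (5/33)·u_0 = (112/33, -86/33, -104/33).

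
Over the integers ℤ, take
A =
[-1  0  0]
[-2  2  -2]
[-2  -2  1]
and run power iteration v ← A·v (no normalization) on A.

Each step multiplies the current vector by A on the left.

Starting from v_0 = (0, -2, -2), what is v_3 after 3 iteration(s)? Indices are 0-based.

v_3 = (0, -12, 10)

v_0 = (0, -2, -2).
v_1 = A·v_0 = (0, 0, 2).
v_2 = A·v_1 = (0, -4, 2).
v_3 = A·v_2 = (0, -12, 10).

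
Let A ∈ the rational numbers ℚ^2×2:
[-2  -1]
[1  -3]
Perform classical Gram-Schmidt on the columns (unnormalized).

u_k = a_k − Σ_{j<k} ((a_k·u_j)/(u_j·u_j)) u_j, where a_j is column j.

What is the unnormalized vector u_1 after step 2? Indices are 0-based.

u_1 = (-7/5, -14/5)

Step 1: u_0 = a_0 = (-2, 1).
Step 2: u_1 = a_1 − (-1/5)·u_0 = (-7/5, -14/5).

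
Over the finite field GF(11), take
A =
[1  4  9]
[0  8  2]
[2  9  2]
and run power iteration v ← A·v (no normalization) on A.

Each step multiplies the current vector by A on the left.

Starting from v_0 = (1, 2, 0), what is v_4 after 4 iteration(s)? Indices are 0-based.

v_0 = (1, 2, 0).
v_1 = A·v_0 = (9, 5, 9).
v_2 = A·v_1 = (0, 3, 4).
v_3 = A·v_2 = (4, 10, 2).
v_4 = A·v_3 = (7, 7, 3).

v_4 = (7, 7, 3)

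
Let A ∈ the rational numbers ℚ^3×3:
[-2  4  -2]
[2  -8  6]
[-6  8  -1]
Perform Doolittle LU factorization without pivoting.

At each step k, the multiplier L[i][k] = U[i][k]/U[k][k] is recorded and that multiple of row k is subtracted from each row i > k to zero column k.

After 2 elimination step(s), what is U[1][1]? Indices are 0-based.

U[1][1] = -4

Step 1: pivot at (0,0) is -2.
  row1 ← row1 − (-1)·row0  ⇒  L[1][0]=-1, U row1=(0, -4, 4)
  row2 ← row2 − (3)·row0  ⇒  L[2][0]=3, U row2=(0, -4, 5)
Step 2: pivot at (1,1) is -4.
  row2 ← row2 − (1)·row1  ⇒  L[2][1]=1, U row2=(0, 0, 1)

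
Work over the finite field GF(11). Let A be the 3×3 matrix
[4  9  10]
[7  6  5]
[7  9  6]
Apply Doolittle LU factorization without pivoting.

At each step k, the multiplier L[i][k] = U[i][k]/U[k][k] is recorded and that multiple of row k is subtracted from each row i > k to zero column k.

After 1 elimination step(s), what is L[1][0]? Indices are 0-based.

L[1][0] = 10

[col 0] pivot 4
  R1 -= 10*R0 → (0, 4, 4)  (L[1][0] := 10)
  R2 -= 10*R0 → (0, 7, 5)  (L[2][0] := 10)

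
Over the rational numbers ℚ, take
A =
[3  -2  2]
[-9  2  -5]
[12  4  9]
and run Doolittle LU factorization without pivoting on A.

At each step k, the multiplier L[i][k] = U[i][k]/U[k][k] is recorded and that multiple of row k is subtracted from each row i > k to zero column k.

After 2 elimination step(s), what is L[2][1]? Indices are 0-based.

[col 0] pivot 3
  R1 -= -3*R0 → (0, -4, 1)  (L[1][0] := -3)
  R2 -= 4*R0 → (0, 12, 1)  (L[2][0] := 4)
[col 1] pivot -4
  R2 -= -3*R1 → (0, 0, 4)  (L[2][1] := -3)

L[2][1] = -3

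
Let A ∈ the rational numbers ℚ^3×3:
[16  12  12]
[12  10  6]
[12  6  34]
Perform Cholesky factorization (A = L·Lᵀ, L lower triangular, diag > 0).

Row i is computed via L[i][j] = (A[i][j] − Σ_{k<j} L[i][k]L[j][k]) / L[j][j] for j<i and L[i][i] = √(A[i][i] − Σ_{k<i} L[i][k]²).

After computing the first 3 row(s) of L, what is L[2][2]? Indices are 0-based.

Step 1: L[0][0] = √(16) = 4.
  L[1][0] = (12) / L[0][0] = 3.
Step 2: L[1][1] = √(1) = 1.
  L[2][0] = (12) / L[0][0] = 3.
  L[2][1] = (-3) / L[1][1] = -3.
Step 3: L[2][2] = √(16) = 4.

L[2][2] = 4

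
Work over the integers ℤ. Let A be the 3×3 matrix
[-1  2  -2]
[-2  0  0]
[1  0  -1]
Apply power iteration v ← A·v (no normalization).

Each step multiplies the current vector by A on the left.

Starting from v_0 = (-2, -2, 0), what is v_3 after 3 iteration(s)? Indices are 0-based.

v_0 = (-2, -2, 0).
v_1 = A·v_0 = (-2, 4, -2).
v_2 = A·v_1 = (14, 4, 0).
v_3 = A·v_2 = (-6, -28, 14).

v_3 = (-6, -28, 14)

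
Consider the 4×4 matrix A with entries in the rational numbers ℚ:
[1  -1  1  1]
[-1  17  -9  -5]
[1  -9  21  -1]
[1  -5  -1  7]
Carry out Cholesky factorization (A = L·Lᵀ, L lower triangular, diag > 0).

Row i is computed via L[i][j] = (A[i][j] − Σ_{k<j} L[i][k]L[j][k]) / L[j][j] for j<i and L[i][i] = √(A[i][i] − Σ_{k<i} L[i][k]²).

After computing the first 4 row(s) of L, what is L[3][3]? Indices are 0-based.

L[3][3] = 2

Step 1: L[0][0] = √(1) = 1.
  L[1][0] = (-1) / L[0][0] = -1.
Step 2: L[1][1] = √(16) = 4.
  L[2][0] = (1) / L[0][0] = 1.
  L[2][1] = (-8) / L[1][1] = -2.
Step 3: L[2][2] = √(16) = 4.
  L[3][0] = (1) / L[0][0] = 1.
  L[3][1] = (-4) / L[1][1] = -1.
  L[3][2] = (-4) / L[2][2] = -1.
Step 4: L[3][3] = √(4) = 2.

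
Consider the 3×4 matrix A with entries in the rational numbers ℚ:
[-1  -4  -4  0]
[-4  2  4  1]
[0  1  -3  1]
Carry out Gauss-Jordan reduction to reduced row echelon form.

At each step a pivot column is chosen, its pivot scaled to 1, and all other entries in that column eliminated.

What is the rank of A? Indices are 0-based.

rank = 3

pivot(0,0)=-1: scale R0 → (1, 4, 4, 0)
  clear (1,0): R1 −= (-4)R0 → (0, 18, 20, 1)
pivot(1,1)=18: scale R1 → (0, 1, 10/9, 1/18)
  clear (0,1): R0 −= (4)R1 → (1, 0, -4/9, -2/9)
  clear (2,1): R2 −= (1)R1 → (0, 0, -37/9, 17/18)
pivot(2,2)=-37/9: scale R2 → (0, 0, 1, -17/74)
  clear (0,2): R0 −= (-4/9)R2 → (1, 0, 0, -12/37)
  clear (1,2): R1 −= (10/9)R2 → (0, 1, 0, 23/74)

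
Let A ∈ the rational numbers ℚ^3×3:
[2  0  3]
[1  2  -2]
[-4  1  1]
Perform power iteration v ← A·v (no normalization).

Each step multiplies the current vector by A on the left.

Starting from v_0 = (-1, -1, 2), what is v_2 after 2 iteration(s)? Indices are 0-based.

v_2 = (23, -20, -18)

v_0 = (-1, -1, 2).
v_1 = A·v_0 = (4, -7, 5).
v_2 = A·v_1 = (23, -20, -18).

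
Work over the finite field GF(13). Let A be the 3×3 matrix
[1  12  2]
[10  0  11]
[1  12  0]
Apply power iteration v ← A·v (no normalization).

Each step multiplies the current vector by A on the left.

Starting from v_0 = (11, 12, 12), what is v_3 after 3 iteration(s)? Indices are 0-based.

v_0 = (11, 12, 12).
v_1 = A·v_0 = (10, 8, 12).
v_2 = A·v_1 = (0, 11, 2).
v_3 = A·v_2 = (6, 9, 2).

v_3 = (6, 9, 2)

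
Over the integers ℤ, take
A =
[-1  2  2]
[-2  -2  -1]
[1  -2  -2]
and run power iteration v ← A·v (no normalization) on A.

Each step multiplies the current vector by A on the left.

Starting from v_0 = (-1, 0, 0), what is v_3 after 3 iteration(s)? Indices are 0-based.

v_3 = (-13, 9, 13)

v_0 = (-1, 0, 0).
v_1 = A·v_0 = (1, 2, -1).
v_2 = A·v_1 = (1, -5, -1).
v_3 = A·v_2 = (-13, 9, 13).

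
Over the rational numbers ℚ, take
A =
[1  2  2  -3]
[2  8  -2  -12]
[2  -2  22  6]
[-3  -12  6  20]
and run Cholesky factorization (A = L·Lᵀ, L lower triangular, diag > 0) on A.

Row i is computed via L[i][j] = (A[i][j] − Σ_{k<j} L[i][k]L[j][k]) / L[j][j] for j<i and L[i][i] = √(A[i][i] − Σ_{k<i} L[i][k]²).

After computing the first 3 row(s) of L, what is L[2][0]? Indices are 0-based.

Step 1: L[0][0] = √(1) = 1.
  L[1][0] = (2) / L[0][0] = 2.
Step 2: L[1][1] = √(4) = 2.
  L[2][0] = (2) / L[0][0] = 2.
  L[2][1] = (-6) / L[1][1] = -3.
Step 3: L[2][2] = √(9) = 3.

L[2][0] = 2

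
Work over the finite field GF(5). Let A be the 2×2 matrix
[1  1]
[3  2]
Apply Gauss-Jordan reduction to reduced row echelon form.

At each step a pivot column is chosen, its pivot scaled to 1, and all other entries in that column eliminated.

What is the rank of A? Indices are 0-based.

pivot(0,0)=1: scale R0 → (1, 1)
  clear (1,0): R1 −= (3)R0 → (0, 4)
pivot(1,1)=4: scale R1 → (0, 1)
  clear (0,1): R0 −= (1)R1 → (1, 0)

rank = 2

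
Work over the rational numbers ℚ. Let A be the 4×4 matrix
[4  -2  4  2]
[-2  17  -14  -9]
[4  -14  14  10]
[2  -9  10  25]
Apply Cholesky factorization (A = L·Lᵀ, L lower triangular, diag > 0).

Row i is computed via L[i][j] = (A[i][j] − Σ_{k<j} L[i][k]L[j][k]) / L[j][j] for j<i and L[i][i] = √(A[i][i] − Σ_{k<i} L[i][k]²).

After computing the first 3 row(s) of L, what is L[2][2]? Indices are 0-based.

L[2][2] = 1

Step 1: L[0][0] = √(4) = 2.
  L[1][0] = (-2) / L[0][0] = -1.
Step 2: L[1][1] = √(16) = 4.
  L[2][0] = (4) / L[0][0] = 2.
  L[2][1] = (-12) / L[1][1] = -3.
Step 3: L[2][2] = √(1) = 1.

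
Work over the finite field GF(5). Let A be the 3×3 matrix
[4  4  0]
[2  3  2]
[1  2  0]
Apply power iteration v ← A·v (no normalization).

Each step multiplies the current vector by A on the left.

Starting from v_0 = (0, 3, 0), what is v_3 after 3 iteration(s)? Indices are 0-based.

v_3 = (3, 2, 0)

v_0 = (0, 3, 0).
v_1 = A·v_0 = (2, 4, 1).
v_2 = A·v_1 = (4, 3, 0).
v_3 = A·v_2 = (3, 2, 0).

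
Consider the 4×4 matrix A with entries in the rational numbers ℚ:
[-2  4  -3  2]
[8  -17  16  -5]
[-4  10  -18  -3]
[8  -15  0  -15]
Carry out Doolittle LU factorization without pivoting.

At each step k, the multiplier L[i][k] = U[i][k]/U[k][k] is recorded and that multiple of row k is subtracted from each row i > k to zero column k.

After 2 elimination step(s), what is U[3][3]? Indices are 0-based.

U[3][3] = -4

[col 0] pivot -2
  R1 -= -4*R0 → (0, -1, 4, 3)  (L[1][0] := -4)
  R2 -= 2*R0 → (0, 2, -12, -7)  (L[2][0] := 2)
  R3 -= -4*R0 → (0, 1, -12, -7)  (L[3][0] := -4)
[col 1] pivot -1
  R2 -= -2*R1 → (0, 0, -4, -1)  (L[2][1] := -2)
  R3 -= -1*R1 → (0, 0, -8, -4)  (L[3][1] := -1)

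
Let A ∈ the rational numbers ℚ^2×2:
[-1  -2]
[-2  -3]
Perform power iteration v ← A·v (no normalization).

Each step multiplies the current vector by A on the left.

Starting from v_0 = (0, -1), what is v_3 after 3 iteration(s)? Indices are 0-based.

v_3 = (34, 55)

v_0 = (0, -1).
v_1 = A·v_0 = (2, 3).
v_2 = A·v_1 = (-8, -13).
v_3 = A·v_2 = (34, 55).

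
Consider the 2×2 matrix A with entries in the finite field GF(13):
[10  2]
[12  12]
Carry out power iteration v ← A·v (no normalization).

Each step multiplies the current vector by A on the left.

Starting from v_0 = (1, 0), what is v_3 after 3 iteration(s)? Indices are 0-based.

v_3 = (0, 2)

v_0 = (1, 0).
v_1 = A·v_0 = (10, 12).
v_2 = A·v_1 = (7, 4).
v_3 = A·v_2 = (0, 2).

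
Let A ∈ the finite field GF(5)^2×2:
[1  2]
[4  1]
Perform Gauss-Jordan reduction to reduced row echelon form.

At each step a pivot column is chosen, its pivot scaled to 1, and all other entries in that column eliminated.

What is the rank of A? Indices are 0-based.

[1] R0 /= 1  ⇒  (1, 2)
     R1 -= 4·R0  ⇒  (0, 3)
[2] R1 /= 3  ⇒  (0, 1)
     R0 -= 2·R1  ⇒  (1, 0)

rank = 2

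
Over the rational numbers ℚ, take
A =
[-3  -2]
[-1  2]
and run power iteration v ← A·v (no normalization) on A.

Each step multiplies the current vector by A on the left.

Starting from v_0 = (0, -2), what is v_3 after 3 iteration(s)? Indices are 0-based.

v_3 = (36, -20)

v_0 = (0, -2).
v_1 = A·v_0 = (4, -4).
v_2 = A·v_1 = (-4, -12).
v_3 = A·v_2 = (36, -20).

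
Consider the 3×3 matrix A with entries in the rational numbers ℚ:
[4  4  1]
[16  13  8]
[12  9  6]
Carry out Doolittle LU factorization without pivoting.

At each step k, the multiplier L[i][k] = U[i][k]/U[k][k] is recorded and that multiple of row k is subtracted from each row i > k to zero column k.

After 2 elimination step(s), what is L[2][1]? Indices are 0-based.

k=0: U[0][0]=4
  eliminate (1,0): mult=4, new row 1: (0, -3, 4); set L[1][0]=4
  eliminate (2,0): mult=3, new row 2: (0, -3, 3); set L[2][0]=3
k=1: U[1][1]=-3
  eliminate (2,1): mult=1, new row 2: (0, 0, -1); set L[2][1]=1

L[2][1] = 1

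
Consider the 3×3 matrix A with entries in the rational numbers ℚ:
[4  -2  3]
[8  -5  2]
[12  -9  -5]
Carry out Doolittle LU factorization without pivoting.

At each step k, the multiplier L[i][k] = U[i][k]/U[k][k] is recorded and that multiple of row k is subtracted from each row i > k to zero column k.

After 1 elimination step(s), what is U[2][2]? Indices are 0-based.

k=0: U[0][0]=4
  eliminate (1,0): mult=2, new row 1: (0, -1, -4); set L[1][0]=2
  eliminate (2,0): mult=3, new row 2: (0, -3, -14); set L[2][0]=3

U[2][2] = -14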